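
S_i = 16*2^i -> [16, 32, 64, 128, 256]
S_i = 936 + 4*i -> [936, 940, 944, 948, 952]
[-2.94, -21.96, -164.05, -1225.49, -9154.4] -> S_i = -2.94*7.47^i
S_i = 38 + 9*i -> [38, 47, 56, 65, 74]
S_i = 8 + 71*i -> [8, 79, 150, 221, 292]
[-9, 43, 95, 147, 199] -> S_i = -9 + 52*i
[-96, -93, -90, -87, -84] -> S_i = -96 + 3*i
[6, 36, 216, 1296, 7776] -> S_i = 6*6^i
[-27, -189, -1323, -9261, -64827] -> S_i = -27*7^i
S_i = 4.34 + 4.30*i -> [4.34, 8.64, 12.94, 17.24, 21.54]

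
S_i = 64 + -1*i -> [64, 63, 62, 61, 60]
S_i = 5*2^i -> [5, 10, 20, 40, 80]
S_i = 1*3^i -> [1, 3, 9, 27, 81]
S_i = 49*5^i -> [49, 245, 1225, 6125, 30625]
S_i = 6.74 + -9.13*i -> [6.74, -2.39, -11.52, -20.65, -29.78]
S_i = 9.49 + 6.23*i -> [9.49, 15.72, 21.95, 28.18, 34.41]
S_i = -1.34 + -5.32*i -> [-1.34, -6.66, -11.98, -17.3, -22.62]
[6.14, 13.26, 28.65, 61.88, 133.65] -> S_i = 6.14*2.16^i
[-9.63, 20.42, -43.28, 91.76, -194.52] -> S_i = -9.63*(-2.12)^i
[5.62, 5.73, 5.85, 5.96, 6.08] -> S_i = 5.62*1.02^i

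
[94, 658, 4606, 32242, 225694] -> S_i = 94*7^i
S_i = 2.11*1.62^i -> [2.11, 3.42, 5.54, 8.97, 14.53]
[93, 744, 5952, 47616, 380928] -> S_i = 93*8^i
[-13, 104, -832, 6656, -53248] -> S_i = -13*-8^i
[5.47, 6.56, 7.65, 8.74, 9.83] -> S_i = 5.47 + 1.09*i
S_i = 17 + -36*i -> [17, -19, -55, -91, -127]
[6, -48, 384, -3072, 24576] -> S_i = 6*-8^i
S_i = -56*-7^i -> [-56, 392, -2744, 19208, -134456]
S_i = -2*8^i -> [-2, -16, -128, -1024, -8192]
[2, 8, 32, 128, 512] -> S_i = 2*4^i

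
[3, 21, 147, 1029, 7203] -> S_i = 3*7^i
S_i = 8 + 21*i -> [8, 29, 50, 71, 92]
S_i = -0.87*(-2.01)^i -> [-0.87, 1.75, -3.51, 7.06, -14.2]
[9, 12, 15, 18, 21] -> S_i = 9 + 3*i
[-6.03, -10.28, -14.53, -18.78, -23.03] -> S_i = -6.03 + -4.25*i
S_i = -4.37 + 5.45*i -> [-4.37, 1.08, 6.53, 11.98, 17.43]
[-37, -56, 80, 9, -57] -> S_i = Random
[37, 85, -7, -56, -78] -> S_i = Random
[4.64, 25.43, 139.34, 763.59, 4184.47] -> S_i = 4.64*5.48^i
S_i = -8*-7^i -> [-8, 56, -392, 2744, -19208]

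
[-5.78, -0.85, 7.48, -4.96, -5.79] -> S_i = Random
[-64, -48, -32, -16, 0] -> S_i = -64 + 16*i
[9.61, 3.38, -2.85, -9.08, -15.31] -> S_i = 9.61 + -6.23*i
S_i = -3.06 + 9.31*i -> [-3.06, 6.25, 15.56, 24.87, 34.18]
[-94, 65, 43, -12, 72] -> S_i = Random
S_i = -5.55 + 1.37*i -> [-5.55, -4.18, -2.81, -1.44, -0.07]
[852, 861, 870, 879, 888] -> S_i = 852 + 9*i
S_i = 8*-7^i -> [8, -56, 392, -2744, 19208]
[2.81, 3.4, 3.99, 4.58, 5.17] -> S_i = 2.81 + 0.59*i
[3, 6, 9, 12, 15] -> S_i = 3 + 3*i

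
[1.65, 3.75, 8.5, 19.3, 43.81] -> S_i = 1.65*2.27^i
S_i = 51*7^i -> [51, 357, 2499, 17493, 122451]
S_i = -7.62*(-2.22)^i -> [-7.62, 16.92, -37.55, 83.37, -185.08]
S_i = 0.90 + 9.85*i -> [0.9, 10.75, 20.6, 30.45, 40.3]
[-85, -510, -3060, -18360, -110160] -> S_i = -85*6^i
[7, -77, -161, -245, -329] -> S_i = 7 + -84*i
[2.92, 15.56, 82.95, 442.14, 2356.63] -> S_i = 2.92*5.33^i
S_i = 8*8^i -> [8, 64, 512, 4096, 32768]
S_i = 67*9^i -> [67, 603, 5427, 48843, 439587]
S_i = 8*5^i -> [8, 40, 200, 1000, 5000]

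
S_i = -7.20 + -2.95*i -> [-7.2, -10.15, -13.1, -16.05, -19.0]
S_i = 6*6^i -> [6, 36, 216, 1296, 7776]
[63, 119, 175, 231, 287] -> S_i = 63 + 56*i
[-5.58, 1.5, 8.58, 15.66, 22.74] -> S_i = -5.58 + 7.08*i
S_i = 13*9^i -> [13, 117, 1053, 9477, 85293]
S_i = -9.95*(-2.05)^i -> [-9.95, 20.4, -41.81, 85.72, -175.73]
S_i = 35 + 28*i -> [35, 63, 91, 119, 147]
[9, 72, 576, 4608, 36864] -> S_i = 9*8^i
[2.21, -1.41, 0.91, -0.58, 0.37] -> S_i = 2.21*(-0.64)^i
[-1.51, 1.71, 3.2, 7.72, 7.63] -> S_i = Random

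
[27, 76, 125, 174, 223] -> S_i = 27 + 49*i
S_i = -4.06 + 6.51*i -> [-4.06, 2.45, 8.96, 15.47, 21.98]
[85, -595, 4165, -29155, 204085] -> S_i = 85*-7^i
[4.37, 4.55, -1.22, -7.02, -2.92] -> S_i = Random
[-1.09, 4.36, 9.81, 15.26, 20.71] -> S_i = -1.09 + 5.45*i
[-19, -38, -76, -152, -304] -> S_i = -19*2^i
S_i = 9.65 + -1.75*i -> [9.65, 7.9, 6.15, 4.4, 2.65]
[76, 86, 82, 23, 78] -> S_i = Random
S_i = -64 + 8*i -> [-64, -56, -48, -40, -32]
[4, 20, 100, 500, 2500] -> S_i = 4*5^i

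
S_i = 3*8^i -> [3, 24, 192, 1536, 12288]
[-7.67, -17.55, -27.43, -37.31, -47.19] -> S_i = -7.67 + -9.88*i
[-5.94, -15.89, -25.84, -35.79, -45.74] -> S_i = -5.94 + -9.95*i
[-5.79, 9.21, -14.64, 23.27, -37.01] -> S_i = -5.79*(-1.59)^i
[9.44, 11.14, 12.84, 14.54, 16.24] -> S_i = 9.44 + 1.70*i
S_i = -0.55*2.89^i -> [-0.55, -1.59, -4.59, -13.28, -38.37]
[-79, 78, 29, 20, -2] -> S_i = Random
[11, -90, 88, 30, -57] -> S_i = Random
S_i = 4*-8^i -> [4, -32, 256, -2048, 16384]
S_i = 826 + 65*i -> [826, 891, 956, 1021, 1086]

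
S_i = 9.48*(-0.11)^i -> [9.48, -1.04, 0.11, -0.01, 0.0]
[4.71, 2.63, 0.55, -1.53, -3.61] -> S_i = 4.71 + -2.08*i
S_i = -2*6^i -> [-2, -12, -72, -432, -2592]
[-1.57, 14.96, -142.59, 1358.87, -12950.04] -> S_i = -1.57*(-9.53)^i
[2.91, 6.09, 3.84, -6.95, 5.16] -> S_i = Random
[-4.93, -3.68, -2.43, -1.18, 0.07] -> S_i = -4.93 + 1.25*i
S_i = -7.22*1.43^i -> [-7.22, -10.32, -14.76, -21.11, -30.19]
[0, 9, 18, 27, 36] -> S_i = 0 + 9*i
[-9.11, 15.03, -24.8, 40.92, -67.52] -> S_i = -9.11*(-1.65)^i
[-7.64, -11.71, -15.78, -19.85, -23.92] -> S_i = -7.64 + -4.07*i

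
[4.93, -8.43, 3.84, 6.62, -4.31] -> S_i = Random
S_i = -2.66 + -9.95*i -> [-2.66, -12.61, -22.56, -32.51, -42.46]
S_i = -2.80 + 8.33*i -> [-2.8, 5.53, 13.86, 22.19, 30.52]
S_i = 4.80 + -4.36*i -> [4.8, 0.44, -3.92, -8.28, -12.64]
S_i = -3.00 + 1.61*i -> [-3.0, -1.39, 0.22, 1.83, 3.44]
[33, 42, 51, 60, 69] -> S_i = 33 + 9*i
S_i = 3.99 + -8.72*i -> [3.99, -4.73, -13.45, -22.17, -30.89]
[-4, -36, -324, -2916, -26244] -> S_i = -4*9^i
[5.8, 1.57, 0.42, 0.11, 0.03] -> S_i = 5.80*0.27^i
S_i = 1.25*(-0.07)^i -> [1.25, -0.09, 0.01, -0.0, 0.0]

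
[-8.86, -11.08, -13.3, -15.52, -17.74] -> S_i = -8.86 + -2.22*i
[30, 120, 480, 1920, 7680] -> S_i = 30*4^i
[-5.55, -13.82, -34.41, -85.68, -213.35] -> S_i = -5.55*2.49^i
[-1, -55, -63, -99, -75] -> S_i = Random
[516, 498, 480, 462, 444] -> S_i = 516 + -18*i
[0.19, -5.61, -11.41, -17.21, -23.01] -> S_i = 0.19 + -5.80*i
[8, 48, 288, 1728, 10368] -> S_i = 8*6^i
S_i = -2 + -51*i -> [-2, -53, -104, -155, -206]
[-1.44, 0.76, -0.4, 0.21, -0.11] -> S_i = -1.44*(-0.53)^i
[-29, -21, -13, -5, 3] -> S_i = -29 + 8*i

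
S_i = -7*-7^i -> [-7, 49, -343, 2401, -16807]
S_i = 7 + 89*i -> [7, 96, 185, 274, 363]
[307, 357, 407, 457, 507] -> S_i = 307 + 50*i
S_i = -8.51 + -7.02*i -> [-8.51, -15.53, -22.55, -29.57, -36.59]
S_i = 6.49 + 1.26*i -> [6.49, 7.75, 9.01, 10.27, 11.53]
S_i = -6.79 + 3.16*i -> [-6.79, -3.63, -0.47, 2.69, 5.85]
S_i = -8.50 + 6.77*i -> [-8.5, -1.73, 5.04, 11.81, 18.58]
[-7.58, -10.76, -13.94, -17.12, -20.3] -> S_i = -7.58 + -3.18*i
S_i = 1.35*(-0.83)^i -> [1.35, -1.12, 0.93, -0.77, 0.64]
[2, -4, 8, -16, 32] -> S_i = 2*-2^i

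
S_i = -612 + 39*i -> [-612, -573, -534, -495, -456]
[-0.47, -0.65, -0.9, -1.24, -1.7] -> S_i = -0.47*1.38^i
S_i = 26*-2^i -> [26, -52, 104, -208, 416]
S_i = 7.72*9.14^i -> [7.72, 70.56, 644.93, 5894.62, 53876.84]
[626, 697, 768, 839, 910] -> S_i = 626 + 71*i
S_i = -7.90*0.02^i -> [-7.9, -0.16, -0.0, -0.0, -0.0]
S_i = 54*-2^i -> [54, -108, 216, -432, 864]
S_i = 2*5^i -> [2, 10, 50, 250, 1250]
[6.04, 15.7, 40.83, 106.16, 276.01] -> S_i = 6.04*2.60^i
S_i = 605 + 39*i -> [605, 644, 683, 722, 761]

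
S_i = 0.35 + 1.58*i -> [0.35, 1.93, 3.51, 5.09, 6.67]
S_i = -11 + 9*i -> [-11, -2, 7, 16, 25]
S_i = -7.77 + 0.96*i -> [-7.77, -6.81, -5.85, -4.89, -3.93]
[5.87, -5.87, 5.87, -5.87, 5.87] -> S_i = 5.87*(-1.00)^i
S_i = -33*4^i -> [-33, -132, -528, -2112, -8448]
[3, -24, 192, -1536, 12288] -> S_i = 3*-8^i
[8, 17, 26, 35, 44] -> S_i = 8 + 9*i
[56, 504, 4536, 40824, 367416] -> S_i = 56*9^i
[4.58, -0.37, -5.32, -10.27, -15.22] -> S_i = 4.58 + -4.95*i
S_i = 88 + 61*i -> [88, 149, 210, 271, 332]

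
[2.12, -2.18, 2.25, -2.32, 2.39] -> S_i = 2.12*(-1.03)^i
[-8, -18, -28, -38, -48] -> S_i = -8 + -10*i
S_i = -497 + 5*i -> [-497, -492, -487, -482, -477]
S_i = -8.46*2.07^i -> [-8.46, -17.51, -36.25, -75.04, -155.33]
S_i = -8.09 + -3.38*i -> [-8.09, -11.47, -14.85, -18.23, -21.61]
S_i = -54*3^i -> [-54, -162, -486, -1458, -4374]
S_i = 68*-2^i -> [68, -136, 272, -544, 1088]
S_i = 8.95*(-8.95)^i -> [8.95, -80.1, 716.92, -6416.41, 57426.87]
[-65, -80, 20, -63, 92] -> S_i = Random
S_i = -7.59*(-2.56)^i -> [-7.59, 19.43, -49.74, 127.34, -325.99]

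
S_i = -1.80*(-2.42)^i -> [-1.8, 4.36, -10.54, 25.51, -61.74]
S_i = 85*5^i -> [85, 425, 2125, 10625, 53125]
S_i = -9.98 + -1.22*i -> [-9.98, -11.2, -12.42, -13.64, -14.86]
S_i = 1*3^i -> [1, 3, 9, 27, 81]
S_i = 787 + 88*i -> [787, 875, 963, 1051, 1139]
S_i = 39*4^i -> [39, 156, 624, 2496, 9984]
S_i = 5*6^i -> [5, 30, 180, 1080, 6480]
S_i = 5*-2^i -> [5, -10, 20, -40, 80]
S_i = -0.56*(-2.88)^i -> [-0.56, 1.61, -4.64, 13.38, -38.53]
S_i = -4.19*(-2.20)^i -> [-4.19, 9.22, -20.28, 44.62, -98.15]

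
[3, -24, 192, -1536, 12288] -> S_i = 3*-8^i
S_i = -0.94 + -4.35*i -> [-0.94, -5.29, -9.64, -13.99, -18.34]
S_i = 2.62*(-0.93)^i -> [2.62, -2.44, 2.27, -2.11, 1.96]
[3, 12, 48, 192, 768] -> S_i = 3*4^i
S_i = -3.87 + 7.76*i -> [-3.87, 3.89, 11.65, 19.41, 27.17]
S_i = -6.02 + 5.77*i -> [-6.02, -0.25, 5.52, 11.29, 17.06]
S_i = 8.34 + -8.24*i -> [8.34, 0.1, -8.14, -16.38, -24.62]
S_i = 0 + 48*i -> [0, 48, 96, 144, 192]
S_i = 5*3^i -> [5, 15, 45, 135, 405]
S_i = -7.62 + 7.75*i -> [-7.62, 0.13, 7.88, 15.63, 23.38]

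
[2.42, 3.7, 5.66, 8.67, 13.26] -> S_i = 2.42*1.53^i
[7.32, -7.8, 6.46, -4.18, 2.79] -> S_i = Random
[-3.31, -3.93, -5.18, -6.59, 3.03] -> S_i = Random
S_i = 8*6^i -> [8, 48, 288, 1728, 10368]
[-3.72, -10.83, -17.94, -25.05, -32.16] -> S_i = -3.72 + -7.11*i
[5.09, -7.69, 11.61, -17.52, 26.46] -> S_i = 5.09*(-1.51)^i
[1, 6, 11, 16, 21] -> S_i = 1 + 5*i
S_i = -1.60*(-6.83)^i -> [-1.6, 10.93, -74.64, 509.78, -3481.79]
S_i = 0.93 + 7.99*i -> [0.93, 8.92, 16.91, 24.9, 32.89]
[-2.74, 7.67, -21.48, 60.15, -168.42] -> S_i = -2.74*(-2.80)^i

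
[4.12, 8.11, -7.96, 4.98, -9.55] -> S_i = Random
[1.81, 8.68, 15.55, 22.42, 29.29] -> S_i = 1.81 + 6.87*i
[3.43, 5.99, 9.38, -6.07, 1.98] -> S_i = Random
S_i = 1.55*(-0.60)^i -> [1.55, -0.93, 0.56, -0.33, 0.2]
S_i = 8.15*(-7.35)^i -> [8.15, -59.9, 440.28, -3236.08, 23785.21]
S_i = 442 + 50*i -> [442, 492, 542, 592, 642]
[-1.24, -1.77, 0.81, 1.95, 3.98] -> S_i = Random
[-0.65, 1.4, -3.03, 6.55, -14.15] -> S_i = -0.65*(-2.16)^i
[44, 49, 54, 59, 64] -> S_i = 44 + 5*i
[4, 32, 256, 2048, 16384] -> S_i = 4*8^i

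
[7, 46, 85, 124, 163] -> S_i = 7 + 39*i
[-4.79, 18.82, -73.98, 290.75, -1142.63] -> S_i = -4.79*(-3.93)^i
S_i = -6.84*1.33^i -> [-6.84, -9.1, -12.1, -16.09, -21.4]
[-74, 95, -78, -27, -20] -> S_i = Random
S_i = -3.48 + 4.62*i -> [-3.48, 1.14, 5.76, 10.38, 15.0]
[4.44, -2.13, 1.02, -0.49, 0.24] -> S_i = 4.44*(-0.48)^i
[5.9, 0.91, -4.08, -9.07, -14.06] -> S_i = 5.90 + -4.99*i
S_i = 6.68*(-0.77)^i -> [6.68, -5.14, 3.96, -3.05, 2.35]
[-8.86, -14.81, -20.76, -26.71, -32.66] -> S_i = -8.86 + -5.95*i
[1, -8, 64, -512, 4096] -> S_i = 1*-8^i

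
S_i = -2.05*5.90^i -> [-2.05, -12.1, -71.36, -421.03, -2484.06]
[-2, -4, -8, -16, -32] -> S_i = -2*2^i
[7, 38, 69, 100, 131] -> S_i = 7 + 31*i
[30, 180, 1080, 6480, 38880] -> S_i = 30*6^i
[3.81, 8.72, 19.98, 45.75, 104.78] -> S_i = 3.81*2.29^i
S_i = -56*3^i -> [-56, -168, -504, -1512, -4536]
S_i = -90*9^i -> [-90, -810, -7290, -65610, -590490]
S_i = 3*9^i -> [3, 27, 243, 2187, 19683]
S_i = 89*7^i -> [89, 623, 4361, 30527, 213689]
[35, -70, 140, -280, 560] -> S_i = 35*-2^i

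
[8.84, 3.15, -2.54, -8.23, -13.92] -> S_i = 8.84 + -5.69*i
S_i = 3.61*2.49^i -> [3.61, 8.99, 22.38, 55.73, 138.77]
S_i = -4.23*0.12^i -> [-4.23, -0.51, -0.06, -0.01, -0.0]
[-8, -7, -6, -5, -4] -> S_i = -8 + 1*i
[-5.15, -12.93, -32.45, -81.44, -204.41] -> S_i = -5.15*2.51^i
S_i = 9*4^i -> [9, 36, 144, 576, 2304]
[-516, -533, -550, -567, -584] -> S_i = -516 + -17*i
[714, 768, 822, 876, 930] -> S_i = 714 + 54*i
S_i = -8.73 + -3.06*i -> [-8.73, -11.79, -14.85, -17.91, -20.97]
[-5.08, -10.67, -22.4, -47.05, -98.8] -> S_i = -5.08*2.10^i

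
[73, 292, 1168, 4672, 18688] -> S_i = 73*4^i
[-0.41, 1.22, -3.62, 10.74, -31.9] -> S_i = -0.41*(-2.97)^i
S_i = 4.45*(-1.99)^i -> [4.45, -8.86, 17.62, -35.07, 69.79]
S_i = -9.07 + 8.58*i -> [-9.07, -0.49, 8.09, 16.67, 25.25]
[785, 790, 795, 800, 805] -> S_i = 785 + 5*i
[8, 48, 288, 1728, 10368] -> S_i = 8*6^i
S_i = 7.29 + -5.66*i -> [7.29, 1.63, -4.03, -9.69, -15.35]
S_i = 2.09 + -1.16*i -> [2.09, 0.93, -0.23, -1.39, -2.55]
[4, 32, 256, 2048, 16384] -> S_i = 4*8^i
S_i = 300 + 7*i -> [300, 307, 314, 321, 328]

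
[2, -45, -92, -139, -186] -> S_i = 2 + -47*i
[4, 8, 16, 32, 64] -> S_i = 4*2^i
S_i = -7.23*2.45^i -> [-7.23, -17.71, -43.4, -106.33, -260.5]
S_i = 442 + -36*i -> [442, 406, 370, 334, 298]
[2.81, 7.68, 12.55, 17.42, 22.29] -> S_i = 2.81 + 4.87*i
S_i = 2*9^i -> [2, 18, 162, 1458, 13122]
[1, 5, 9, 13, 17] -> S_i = 1 + 4*i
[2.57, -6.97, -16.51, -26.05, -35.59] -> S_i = 2.57 + -9.54*i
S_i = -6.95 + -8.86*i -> [-6.95, -15.81, -24.67, -33.53, -42.39]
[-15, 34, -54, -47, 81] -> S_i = Random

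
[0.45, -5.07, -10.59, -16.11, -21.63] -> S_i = 0.45 + -5.52*i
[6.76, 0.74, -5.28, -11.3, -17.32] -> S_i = 6.76 + -6.02*i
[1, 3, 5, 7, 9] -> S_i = 1 + 2*i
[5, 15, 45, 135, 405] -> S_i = 5*3^i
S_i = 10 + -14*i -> [10, -4, -18, -32, -46]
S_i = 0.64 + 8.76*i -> [0.64, 9.4, 18.16, 26.92, 35.68]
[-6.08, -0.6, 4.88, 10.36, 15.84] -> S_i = -6.08 + 5.48*i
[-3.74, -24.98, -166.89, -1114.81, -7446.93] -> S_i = -3.74*6.68^i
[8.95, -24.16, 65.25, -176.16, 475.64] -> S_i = 8.95*(-2.70)^i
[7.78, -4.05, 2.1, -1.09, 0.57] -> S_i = 7.78*(-0.52)^i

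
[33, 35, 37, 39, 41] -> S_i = 33 + 2*i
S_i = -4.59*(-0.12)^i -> [-4.59, 0.55, -0.07, 0.01, -0.0]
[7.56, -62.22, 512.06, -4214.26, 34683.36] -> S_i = 7.56*(-8.23)^i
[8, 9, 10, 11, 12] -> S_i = 8 + 1*i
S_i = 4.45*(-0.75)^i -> [4.45, -3.34, 2.5, -1.88, 1.41]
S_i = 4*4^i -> [4, 16, 64, 256, 1024]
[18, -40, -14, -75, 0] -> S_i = Random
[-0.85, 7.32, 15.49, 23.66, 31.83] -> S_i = -0.85 + 8.17*i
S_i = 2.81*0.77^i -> [2.81, 2.16, 1.67, 1.28, 0.99]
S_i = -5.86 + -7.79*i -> [-5.86, -13.65, -21.44, -29.23, -37.02]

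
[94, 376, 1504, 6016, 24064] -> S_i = 94*4^i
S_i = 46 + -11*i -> [46, 35, 24, 13, 2]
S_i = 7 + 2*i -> [7, 9, 11, 13, 15]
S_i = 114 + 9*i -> [114, 123, 132, 141, 150]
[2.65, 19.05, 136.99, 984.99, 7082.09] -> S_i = 2.65*7.19^i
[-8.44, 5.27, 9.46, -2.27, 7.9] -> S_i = Random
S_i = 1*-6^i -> [1, -6, 36, -216, 1296]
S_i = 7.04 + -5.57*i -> [7.04, 1.47, -4.1, -9.67, -15.24]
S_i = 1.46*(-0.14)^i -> [1.46, -0.2, 0.03, -0.0, 0.0]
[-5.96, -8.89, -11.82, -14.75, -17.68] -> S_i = -5.96 + -2.93*i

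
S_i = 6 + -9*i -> [6, -3, -12, -21, -30]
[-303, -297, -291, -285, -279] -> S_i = -303 + 6*i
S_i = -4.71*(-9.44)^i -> [-4.71, 44.46, -419.73, 3962.2, -37403.21]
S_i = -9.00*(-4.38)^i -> [-9.0, 39.42, -172.66, 756.25, -3312.37]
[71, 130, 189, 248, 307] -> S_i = 71 + 59*i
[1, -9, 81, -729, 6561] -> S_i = 1*-9^i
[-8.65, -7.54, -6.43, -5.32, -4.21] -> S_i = -8.65 + 1.11*i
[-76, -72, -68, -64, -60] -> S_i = -76 + 4*i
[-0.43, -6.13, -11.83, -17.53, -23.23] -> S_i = -0.43 + -5.70*i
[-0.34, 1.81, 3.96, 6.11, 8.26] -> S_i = -0.34 + 2.15*i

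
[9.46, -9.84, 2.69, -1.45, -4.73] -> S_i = Random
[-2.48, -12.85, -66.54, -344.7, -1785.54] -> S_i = -2.48*5.18^i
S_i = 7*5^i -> [7, 35, 175, 875, 4375]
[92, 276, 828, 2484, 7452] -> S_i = 92*3^i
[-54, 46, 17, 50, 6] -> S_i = Random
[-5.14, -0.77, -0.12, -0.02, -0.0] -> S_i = -5.14*0.15^i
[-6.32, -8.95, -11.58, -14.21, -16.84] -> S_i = -6.32 + -2.63*i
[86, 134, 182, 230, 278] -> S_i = 86 + 48*i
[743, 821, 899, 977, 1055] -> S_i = 743 + 78*i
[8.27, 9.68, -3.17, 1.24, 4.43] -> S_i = Random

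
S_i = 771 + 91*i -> [771, 862, 953, 1044, 1135]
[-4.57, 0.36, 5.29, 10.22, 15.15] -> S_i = -4.57 + 4.93*i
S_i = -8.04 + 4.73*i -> [-8.04, -3.31, 1.42, 6.15, 10.88]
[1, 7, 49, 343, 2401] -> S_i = 1*7^i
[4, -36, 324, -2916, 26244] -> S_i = 4*-9^i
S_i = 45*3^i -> [45, 135, 405, 1215, 3645]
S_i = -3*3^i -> [-3, -9, -27, -81, -243]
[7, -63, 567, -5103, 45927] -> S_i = 7*-9^i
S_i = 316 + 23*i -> [316, 339, 362, 385, 408]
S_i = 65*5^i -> [65, 325, 1625, 8125, 40625]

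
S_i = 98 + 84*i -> [98, 182, 266, 350, 434]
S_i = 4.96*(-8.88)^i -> [4.96, -44.04, 391.12, -3473.13, 30841.36]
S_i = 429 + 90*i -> [429, 519, 609, 699, 789]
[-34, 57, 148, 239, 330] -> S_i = -34 + 91*i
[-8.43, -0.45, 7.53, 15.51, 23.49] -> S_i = -8.43 + 7.98*i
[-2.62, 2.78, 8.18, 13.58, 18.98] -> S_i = -2.62 + 5.40*i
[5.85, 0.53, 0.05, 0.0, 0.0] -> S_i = 5.85*0.09^i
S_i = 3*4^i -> [3, 12, 48, 192, 768]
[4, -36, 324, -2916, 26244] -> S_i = 4*-9^i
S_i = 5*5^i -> [5, 25, 125, 625, 3125]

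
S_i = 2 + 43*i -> [2, 45, 88, 131, 174]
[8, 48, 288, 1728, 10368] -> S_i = 8*6^i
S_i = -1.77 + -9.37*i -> [-1.77, -11.14, -20.51, -29.88, -39.25]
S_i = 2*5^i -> [2, 10, 50, 250, 1250]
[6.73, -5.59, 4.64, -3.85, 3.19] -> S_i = 6.73*(-0.83)^i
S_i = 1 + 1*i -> [1, 2, 3, 4, 5]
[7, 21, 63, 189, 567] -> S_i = 7*3^i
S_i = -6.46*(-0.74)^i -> [-6.46, 4.78, -3.54, 2.62, -1.94]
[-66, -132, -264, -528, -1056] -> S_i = -66*2^i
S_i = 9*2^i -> [9, 18, 36, 72, 144]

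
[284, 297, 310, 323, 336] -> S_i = 284 + 13*i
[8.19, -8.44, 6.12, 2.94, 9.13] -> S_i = Random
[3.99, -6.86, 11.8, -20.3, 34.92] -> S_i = 3.99*(-1.72)^i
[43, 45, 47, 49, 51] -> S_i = 43 + 2*i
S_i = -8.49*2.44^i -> [-8.49, -20.72, -50.55, -123.33, -300.93]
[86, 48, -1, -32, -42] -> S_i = Random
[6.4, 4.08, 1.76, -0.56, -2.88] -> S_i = 6.40 + -2.32*i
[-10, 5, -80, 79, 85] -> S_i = Random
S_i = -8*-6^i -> [-8, 48, -288, 1728, -10368]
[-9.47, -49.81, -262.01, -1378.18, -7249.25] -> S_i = -9.47*5.26^i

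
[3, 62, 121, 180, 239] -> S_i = 3 + 59*i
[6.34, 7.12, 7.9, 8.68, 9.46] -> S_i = 6.34 + 0.78*i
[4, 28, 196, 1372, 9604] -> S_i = 4*7^i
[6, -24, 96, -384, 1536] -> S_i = 6*-4^i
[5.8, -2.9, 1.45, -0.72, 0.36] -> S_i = 5.80*(-0.50)^i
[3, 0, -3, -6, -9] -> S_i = 3 + -3*i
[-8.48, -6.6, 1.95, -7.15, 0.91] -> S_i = Random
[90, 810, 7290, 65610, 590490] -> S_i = 90*9^i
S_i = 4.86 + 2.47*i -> [4.86, 7.33, 9.8, 12.27, 14.74]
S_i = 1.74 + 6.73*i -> [1.74, 8.47, 15.2, 21.93, 28.66]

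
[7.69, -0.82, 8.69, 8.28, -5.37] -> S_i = Random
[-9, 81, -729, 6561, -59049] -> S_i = -9*-9^i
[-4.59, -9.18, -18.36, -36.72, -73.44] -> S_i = -4.59*2.00^i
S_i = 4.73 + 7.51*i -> [4.73, 12.24, 19.75, 27.26, 34.77]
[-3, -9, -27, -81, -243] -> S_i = -3*3^i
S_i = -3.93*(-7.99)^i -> [-3.93, 31.4, -250.89, 2004.62, -16016.94]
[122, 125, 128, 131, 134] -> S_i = 122 + 3*i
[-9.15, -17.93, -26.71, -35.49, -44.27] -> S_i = -9.15 + -8.78*i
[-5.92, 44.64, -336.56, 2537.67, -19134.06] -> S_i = -5.92*(-7.54)^i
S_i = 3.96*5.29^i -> [3.96, 20.95, 110.82, 586.22, 3101.12]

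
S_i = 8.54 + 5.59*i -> [8.54, 14.13, 19.72, 25.31, 30.9]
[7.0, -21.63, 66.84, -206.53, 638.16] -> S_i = 7.00*(-3.09)^i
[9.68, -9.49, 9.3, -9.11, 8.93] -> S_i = 9.68*(-0.98)^i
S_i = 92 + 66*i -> [92, 158, 224, 290, 356]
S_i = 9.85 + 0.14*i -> [9.85, 9.99, 10.13, 10.27, 10.41]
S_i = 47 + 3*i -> [47, 50, 53, 56, 59]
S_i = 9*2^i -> [9, 18, 36, 72, 144]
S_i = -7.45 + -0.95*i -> [-7.45, -8.4, -9.35, -10.3, -11.25]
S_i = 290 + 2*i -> [290, 292, 294, 296, 298]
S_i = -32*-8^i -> [-32, 256, -2048, 16384, -131072]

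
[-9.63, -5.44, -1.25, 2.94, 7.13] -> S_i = -9.63 + 4.19*i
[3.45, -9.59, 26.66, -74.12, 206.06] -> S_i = 3.45*(-2.78)^i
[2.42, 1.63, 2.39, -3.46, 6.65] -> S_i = Random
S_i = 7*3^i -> [7, 21, 63, 189, 567]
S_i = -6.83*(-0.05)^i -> [-6.83, 0.34, -0.02, 0.0, -0.0]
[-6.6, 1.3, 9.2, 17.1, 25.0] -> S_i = -6.60 + 7.90*i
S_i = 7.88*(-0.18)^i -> [7.88, -1.42, 0.26, -0.05, 0.01]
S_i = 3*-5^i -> [3, -15, 75, -375, 1875]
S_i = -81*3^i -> [-81, -243, -729, -2187, -6561]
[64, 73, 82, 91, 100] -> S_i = 64 + 9*i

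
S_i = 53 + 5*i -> [53, 58, 63, 68, 73]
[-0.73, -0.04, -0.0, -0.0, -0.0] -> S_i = -0.73*0.05^i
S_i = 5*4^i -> [5, 20, 80, 320, 1280]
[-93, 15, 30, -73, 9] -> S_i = Random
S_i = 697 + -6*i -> [697, 691, 685, 679, 673]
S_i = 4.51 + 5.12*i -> [4.51, 9.63, 14.75, 19.87, 24.99]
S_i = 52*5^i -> [52, 260, 1300, 6500, 32500]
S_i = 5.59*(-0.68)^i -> [5.59, -3.8, 2.58, -1.76, 1.2]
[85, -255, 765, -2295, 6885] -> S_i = 85*-3^i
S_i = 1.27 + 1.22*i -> [1.27, 2.49, 3.71, 4.93, 6.15]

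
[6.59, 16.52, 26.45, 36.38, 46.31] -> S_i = 6.59 + 9.93*i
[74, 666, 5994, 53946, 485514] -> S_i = 74*9^i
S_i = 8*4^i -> [8, 32, 128, 512, 2048]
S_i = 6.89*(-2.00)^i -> [6.89, -13.78, 27.56, -55.12, 110.24]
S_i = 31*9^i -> [31, 279, 2511, 22599, 203391]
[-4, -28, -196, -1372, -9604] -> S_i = -4*7^i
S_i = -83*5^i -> [-83, -415, -2075, -10375, -51875]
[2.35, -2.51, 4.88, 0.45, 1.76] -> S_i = Random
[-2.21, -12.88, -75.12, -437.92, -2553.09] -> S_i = -2.21*5.83^i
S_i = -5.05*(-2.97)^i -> [-5.05, 15.0, -44.55, 132.3, -392.93]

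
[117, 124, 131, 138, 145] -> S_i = 117 + 7*i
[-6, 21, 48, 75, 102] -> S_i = -6 + 27*i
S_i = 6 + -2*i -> [6, 4, 2, 0, -2]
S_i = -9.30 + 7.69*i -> [-9.3, -1.61, 6.08, 13.77, 21.46]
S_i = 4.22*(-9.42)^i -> [4.22, -39.75, 374.47, -3527.48, 33228.91]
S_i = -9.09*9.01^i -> [-9.09, -81.9, -737.93, -6648.72, -59905.0]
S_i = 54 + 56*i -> [54, 110, 166, 222, 278]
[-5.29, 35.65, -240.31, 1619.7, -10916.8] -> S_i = -5.29*(-6.74)^i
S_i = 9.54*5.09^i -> [9.54, 48.56, 247.16, 1258.06, 6403.53]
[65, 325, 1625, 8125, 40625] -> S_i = 65*5^i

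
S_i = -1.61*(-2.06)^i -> [-1.61, 3.32, -6.83, 14.07, -28.99]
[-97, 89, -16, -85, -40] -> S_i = Random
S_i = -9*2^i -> [-9, -18, -36, -72, -144]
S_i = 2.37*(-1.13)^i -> [2.37, -2.68, 3.03, -3.42, 3.86]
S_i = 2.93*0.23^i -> [2.93, 0.67, 0.15, 0.04, 0.01]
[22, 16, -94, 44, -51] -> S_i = Random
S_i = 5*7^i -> [5, 35, 245, 1715, 12005]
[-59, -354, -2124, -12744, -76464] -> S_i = -59*6^i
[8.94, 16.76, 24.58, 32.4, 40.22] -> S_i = 8.94 + 7.82*i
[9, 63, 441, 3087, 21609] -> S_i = 9*7^i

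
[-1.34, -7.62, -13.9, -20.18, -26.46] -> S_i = -1.34 + -6.28*i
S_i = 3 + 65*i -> [3, 68, 133, 198, 263]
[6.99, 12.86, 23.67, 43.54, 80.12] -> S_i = 6.99*1.84^i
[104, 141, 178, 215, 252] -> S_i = 104 + 37*i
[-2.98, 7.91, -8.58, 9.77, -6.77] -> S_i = Random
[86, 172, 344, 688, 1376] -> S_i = 86*2^i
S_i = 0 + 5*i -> [0, 5, 10, 15, 20]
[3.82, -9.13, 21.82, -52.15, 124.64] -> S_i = 3.82*(-2.39)^i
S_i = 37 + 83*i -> [37, 120, 203, 286, 369]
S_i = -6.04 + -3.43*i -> [-6.04, -9.47, -12.9, -16.33, -19.76]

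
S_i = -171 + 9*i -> [-171, -162, -153, -144, -135]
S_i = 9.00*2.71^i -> [9.0, 24.39, 66.1, 179.12, 485.42]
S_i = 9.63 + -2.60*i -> [9.63, 7.03, 4.43, 1.83, -0.77]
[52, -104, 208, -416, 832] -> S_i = 52*-2^i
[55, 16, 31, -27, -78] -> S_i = Random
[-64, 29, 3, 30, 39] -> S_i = Random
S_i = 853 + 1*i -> [853, 854, 855, 856, 857]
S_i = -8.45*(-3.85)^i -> [-8.45, 32.53, -125.25, 482.21, -1856.52]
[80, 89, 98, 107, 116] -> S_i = 80 + 9*i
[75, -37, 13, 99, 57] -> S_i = Random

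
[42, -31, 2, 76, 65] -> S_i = Random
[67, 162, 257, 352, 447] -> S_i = 67 + 95*i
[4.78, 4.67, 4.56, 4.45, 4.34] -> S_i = 4.78 + -0.11*i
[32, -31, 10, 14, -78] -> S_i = Random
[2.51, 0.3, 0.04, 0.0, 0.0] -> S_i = 2.51*0.12^i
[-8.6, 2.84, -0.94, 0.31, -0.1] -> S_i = -8.60*(-0.33)^i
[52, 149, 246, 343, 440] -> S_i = 52 + 97*i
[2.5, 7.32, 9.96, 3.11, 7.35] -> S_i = Random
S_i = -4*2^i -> [-4, -8, -16, -32, -64]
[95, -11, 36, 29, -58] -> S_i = Random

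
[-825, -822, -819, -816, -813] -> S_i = -825 + 3*i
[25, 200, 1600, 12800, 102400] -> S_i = 25*8^i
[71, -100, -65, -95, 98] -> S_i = Random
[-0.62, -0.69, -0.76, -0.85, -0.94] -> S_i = -0.62*1.11^i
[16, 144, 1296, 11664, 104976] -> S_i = 16*9^i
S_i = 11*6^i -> [11, 66, 396, 2376, 14256]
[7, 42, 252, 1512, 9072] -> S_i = 7*6^i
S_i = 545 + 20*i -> [545, 565, 585, 605, 625]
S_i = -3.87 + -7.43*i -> [-3.87, -11.3, -18.73, -26.16, -33.59]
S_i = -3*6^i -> [-3, -18, -108, -648, -3888]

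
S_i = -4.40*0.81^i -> [-4.4, -3.56, -2.89, -2.34, -1.89]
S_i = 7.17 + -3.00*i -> [7.17, 4.17, 1.17, -1.83, -4.83]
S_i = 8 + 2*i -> [8, 10, 12, 14, 16]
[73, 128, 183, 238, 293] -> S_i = 73 + 55*i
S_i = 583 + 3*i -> [583, 586, 589, 592, 595]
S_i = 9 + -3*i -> [9, 6, 3, 0, -3]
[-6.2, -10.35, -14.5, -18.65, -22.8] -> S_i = -6.20 + -4.15*i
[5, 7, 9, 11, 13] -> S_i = 5 + 2*i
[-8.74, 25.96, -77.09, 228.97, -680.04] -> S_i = -8.74*(-2.97)^i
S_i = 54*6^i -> [54, 324, 1944, 11664, 69984]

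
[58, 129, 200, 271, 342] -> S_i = 58 + 71*i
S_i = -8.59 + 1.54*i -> [-8.59, -7.05, -5.51, -3.97, -2.43]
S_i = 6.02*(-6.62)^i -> [6.02, -39.85, 263.82, -1746.51, 11561.88]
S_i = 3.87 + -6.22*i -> [3.87, -2.35, -8.57, -14.79, -21.01]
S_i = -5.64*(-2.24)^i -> [-5.64, 12.63, -28.3, 63.39, -141.99]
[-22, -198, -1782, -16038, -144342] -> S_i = -22*9^i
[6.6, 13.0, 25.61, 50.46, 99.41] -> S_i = 6.60*1.97^i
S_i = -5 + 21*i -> [-5, 16, 37, 58, 79]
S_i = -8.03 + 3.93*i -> [-8.03, -4.1, -0.17, 3.76, 7.69]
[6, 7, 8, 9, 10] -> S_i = 6 + 1*i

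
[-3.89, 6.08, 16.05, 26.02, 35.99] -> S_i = -3.89 + 9.97*i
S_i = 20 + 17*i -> [20, 37, 54, 71, 88]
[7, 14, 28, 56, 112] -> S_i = 7*2^i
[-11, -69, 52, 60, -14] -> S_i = Random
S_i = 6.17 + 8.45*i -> [6.17, 14.62, 23.07, 31.52, 39.97]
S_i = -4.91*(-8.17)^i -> [-4.91, 40.11, -327.74, 2677.61, -21876.09]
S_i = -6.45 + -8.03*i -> [-6.45, -14.48, -22.51, -30.54, -38.57]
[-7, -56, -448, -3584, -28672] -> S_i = -7*8^i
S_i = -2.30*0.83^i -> [-2.3, -1.91, -1.58, -1.32, -1.09]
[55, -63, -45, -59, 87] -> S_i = Random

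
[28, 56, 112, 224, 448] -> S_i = 28*2^i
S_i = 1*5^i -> [1, 5, 25, 125, 625]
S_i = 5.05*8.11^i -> [5.05, 40.96, 332.15, 2693.73, 21846.14]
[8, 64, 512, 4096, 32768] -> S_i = 8*8^i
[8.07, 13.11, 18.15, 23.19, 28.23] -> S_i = 8.07 + 5.04*i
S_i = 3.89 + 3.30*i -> [3.89, 7.19, 10.49, 13.79, 17.09]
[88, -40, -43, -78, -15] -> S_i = Random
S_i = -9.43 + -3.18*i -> [-9.43, -12.61, -15.79, -18.97, -22.15]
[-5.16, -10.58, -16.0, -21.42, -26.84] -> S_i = -5.16 + -5.42*i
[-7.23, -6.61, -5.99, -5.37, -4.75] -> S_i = -7.23 + 0.62*i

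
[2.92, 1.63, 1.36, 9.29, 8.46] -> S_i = Random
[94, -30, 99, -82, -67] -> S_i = Random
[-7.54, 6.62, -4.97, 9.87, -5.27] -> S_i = Random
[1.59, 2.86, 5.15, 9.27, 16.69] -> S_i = 1.59*1.80^i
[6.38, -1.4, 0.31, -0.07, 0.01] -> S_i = 6.38*(-0.22)^i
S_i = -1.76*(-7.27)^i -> [-1.76, 12.8, -93.02, 676.26, -4916.44]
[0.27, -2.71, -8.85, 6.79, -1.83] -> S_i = Random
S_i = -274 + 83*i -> [-274, -191, -108, -25, 58]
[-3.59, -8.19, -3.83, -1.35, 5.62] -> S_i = Random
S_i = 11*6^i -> [11, 66, 396, 2376, 14256]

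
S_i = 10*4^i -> [10, 40, 160, 640, 2560]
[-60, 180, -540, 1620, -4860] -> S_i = -60*-3^i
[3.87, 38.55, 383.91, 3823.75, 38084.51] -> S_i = 3.87*9.96^i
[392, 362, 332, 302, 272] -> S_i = 392 + -30*i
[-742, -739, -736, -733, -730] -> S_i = -742 + 3*i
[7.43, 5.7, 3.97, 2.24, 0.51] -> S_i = 7.43 + -1.73*i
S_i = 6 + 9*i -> [6, 15, 24, 33, 42]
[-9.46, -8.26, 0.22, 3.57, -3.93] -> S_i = Random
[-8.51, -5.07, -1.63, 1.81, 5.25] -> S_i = -8.51 + 3.44*i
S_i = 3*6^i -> [3, 18, 108, 648, 3888]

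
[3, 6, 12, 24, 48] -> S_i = 3*2^i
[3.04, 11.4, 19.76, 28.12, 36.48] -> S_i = 3.04 + 8.36*i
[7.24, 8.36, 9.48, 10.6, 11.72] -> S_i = 7.24 + 1.12*i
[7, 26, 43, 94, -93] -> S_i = Random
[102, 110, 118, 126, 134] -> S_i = 102 + 8*i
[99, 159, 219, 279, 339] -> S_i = 99 + 60*i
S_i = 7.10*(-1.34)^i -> [7.1, -9.51, 12.75, -17.08, 22.89]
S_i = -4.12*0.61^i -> [-4.12, -2.51, -1.53, -0.94, -0.57]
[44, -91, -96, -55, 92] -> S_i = Random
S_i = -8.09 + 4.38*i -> [-8.09, -3.71, 0.67, 5.05, 9.43]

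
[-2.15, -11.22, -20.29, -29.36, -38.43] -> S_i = -2.15 + -9.07*i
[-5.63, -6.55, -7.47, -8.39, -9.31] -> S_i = -5.63 + -0.92*i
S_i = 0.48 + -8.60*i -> [0.48, -8.12, -16.72, -25.32, -33.92]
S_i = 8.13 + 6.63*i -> [8.13, 14.76, 21.39, 28.02, 34.65]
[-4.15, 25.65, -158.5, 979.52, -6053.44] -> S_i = -4.15*(-6.18)^i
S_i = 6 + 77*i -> [6, 83, 160, 237, 314]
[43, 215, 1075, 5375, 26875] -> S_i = 43*5^i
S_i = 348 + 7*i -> [348, 355, 362, 369, 376]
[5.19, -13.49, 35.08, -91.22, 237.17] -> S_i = 5.19*(-2.60)^i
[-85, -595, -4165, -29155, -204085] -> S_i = -85*7^i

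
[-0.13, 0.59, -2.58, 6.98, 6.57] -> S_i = Random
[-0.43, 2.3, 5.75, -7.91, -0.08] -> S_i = Random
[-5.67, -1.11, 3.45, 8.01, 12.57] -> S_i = -5.67 + 4.56*i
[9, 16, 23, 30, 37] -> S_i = 9 + 7*i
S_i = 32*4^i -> [32, 128, 512, 2048, 8192]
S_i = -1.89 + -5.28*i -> [-1.89, -7.17, -12.45, -17.73, -23.01]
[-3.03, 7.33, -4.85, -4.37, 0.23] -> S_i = Random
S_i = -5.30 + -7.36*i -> [-5.3, -12.66, -20.02, -27.38, -34.74]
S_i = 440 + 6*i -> [440, 446, 452, 458, 464]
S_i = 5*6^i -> [5, 30, 180, 1080, 6480]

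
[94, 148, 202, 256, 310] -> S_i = 94 + 54*i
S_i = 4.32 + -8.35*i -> [4.32, -4.03, -12.38, -20.73, -29.08]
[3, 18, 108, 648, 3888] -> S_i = 3*6^i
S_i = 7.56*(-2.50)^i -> [7.56, -18.9, 47.25, -118.12, 295.31]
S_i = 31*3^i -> [31, 93, 279, 837, 2511]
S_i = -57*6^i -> [-57, -342, -2052, -12312, -73872]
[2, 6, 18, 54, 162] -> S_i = 2*3^i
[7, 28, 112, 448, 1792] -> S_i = 7*4^i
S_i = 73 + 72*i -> [73, 145, 217, 289, 361]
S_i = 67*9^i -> [67, 603, 5427, 48843, 439587]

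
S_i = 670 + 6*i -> [670, 676, 682, 688, 694]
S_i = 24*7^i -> [24, 168, 1176, 8232, 57624]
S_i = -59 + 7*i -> [-59, -52, -45, -38, -31]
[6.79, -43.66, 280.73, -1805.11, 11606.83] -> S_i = 6.79*(-6.43)^i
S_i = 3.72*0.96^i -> [3.72, 3.57, 3.43, 3.29, 3.16]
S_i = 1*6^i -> [1, 6, 36, 216, 1296]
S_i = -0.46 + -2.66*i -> [-0.46, -3.12, -5.78, -8.44, -11.1]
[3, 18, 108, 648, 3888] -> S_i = 3*6^i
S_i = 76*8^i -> [76, 608, 4864, 38912, 311296]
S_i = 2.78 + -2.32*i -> [2.78, 0.46, -1.86, -4.18, -6.5]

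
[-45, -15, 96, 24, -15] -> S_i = Random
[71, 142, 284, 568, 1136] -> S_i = 71*2^i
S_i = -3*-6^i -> [-3, 18, -108, 648, -3888]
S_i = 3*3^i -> [3, 9, 27, 81, 243]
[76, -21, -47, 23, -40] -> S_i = Random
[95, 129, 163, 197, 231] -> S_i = 95 + 34*i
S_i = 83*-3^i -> [83, -249, 747, -2241, 6723]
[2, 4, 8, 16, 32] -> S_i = 2*2^i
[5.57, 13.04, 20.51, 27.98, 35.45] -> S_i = 5.57 + 7.47*i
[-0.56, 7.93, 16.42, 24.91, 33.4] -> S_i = -0.56 + 8.49*i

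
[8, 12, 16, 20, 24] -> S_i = 8 + 4*i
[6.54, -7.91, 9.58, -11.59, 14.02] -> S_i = 6.54*(-1.21)^i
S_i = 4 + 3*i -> [4, 7, 10, 13, 16]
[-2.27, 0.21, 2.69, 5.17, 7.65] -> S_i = -2.27 + 2.48*i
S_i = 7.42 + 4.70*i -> [7.42, 12.12, 16.82, 21.52, 26.22]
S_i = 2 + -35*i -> [2, -33, -68, -103, -138]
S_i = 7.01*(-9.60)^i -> [7.01, -67.3, 646.04, -6202.0, 59539.19]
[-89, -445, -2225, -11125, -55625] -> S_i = -89*5^i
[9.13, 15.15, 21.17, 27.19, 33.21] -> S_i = 9.13 + 6.02*i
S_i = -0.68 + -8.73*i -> [-0.68, -9.41, -18.14, -26.87, -35.6]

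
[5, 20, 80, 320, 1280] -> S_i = 5*4^i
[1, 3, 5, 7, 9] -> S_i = 1 + 2*i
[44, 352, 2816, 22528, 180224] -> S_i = 44*8^i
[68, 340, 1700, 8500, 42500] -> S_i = 68*5^i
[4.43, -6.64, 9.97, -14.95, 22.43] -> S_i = 4.43*(-1.50)^i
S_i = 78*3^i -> [78, 234, 702, 2106, 6318]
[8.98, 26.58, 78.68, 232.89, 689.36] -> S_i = 8.98*2.96^i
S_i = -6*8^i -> [-6, -48, -384, -3072, -24576]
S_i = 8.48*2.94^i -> [8.48, 24.93, 73.3, 215.5, 633.56]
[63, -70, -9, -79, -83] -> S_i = Random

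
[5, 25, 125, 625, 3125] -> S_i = 5*5^i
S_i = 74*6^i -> [74, 444, 2664, 15984, 95904]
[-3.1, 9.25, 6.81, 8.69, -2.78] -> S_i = Random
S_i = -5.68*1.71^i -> [-5.68, -9.71, -16.61, -28.4, -48.57]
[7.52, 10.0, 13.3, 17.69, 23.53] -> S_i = 7.52*1.33^i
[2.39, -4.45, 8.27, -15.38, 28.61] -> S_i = 2.39*(-1.86)^i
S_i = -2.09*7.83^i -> [-2.09, -16.36, -128.14, -1003.3, -7855.85]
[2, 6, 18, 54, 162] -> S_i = 2*3^i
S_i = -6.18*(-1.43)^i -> [-6.18, 8.84, -12.64, 18.07, -25.84]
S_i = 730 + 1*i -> [730, 731, 732, 733, 734]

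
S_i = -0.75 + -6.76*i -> [-0.75, -7.51, -14.27, -21.03, -27.79]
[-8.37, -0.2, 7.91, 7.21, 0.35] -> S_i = Random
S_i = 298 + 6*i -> [298, 304, 310, 316, 322]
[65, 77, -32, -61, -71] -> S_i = Random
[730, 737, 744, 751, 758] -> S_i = 730 + 7*i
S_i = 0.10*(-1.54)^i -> [0.1, -0.15, 0.24, -0.37, 0.56]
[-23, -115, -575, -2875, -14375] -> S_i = -23*5^i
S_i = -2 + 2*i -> [-2, 0, 2, 4, 6]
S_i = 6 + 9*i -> [6, 15, 24, 33, 42]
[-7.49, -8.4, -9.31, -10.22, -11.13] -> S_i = -7.49 + -0.91*i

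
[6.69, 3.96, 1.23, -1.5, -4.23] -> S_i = 6.69 + -2.73*i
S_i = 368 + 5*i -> [368, 373, 378, 383, 388]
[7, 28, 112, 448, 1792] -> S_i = 7*4^i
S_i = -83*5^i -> [-83, -415, -2075, -10375, -51875]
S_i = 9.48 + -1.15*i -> [9.48, 8.33, 7.18, 6.03, 4.88]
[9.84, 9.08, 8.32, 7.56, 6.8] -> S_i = 9.84 + -0.76*i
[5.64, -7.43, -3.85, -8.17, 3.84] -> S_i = Random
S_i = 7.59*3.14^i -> [7.59, 23.83, 74.83, 234.98, 737.84]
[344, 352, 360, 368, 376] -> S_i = 344 + 8*i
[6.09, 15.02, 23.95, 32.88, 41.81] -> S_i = 6.09 + 8.93*i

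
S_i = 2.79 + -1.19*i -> [2.79, 1.6, 0.41, -0.78, -1.97]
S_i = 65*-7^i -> [65, -455, 3185, -22295, 156065]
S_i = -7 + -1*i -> [-7, -8, -9, -10, -11]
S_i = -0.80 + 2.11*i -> [-0.8, 1.31, 3.42, 5.53, 7.64]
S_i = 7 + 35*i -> [7, 42, 77, 112, 147]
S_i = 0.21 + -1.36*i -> [0.21, -1.15, -2.51, -3.87, -5.23]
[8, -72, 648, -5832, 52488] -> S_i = 8*-9^i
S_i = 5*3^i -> [5, 15, 45, 135, 405]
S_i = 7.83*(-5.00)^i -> [7.83, -39.15, 195.75, -978.75, 4893.75]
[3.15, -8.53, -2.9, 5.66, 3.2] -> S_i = Random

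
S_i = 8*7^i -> [8, 56, 392, 2744, 19208]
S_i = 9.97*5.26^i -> [9.97, 52.44, 275.85, 1450.95, 7632.0]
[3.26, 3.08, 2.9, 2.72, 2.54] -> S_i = 3.26 + -0.18*i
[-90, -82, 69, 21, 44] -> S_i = Random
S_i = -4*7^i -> [-4, -28, -196, -1372, -9604]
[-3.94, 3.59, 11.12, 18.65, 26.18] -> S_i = -3.94 + 7.53*i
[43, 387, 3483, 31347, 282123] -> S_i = 43*9^i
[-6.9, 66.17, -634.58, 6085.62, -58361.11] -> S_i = -6.90*(-9.59)^i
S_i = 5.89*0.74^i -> [5.89, 4.36, 3.23, 2.39, 1.77]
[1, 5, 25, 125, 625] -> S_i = 1*5^i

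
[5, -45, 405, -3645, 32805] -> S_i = 5*-9^i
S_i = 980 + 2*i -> [980, 982, 984, 986, 988]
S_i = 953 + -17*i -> [953, 936, 919, 902, 885]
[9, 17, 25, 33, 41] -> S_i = 9 + 8*i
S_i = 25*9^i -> [25, 225, 2025, 18225, 164025]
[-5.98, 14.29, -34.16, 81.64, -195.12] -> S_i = -5.98*(-2.39)^i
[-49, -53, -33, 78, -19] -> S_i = Random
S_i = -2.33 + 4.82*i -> [-2.33, 2.49, 7.31, 12.13, 16.95]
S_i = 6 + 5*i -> [6, 11, 16, 21, 26]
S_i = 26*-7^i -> [26, -182, 1274, -8918, 62426]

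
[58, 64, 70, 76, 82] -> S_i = 58 + 6*i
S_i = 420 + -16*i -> [420, 404, 388, 372, 356]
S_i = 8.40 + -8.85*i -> [8.4, -0.45, -9.3, -18.15, -27.0]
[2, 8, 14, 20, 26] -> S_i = 2 + 6*i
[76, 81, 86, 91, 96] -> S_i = 76 + 5*i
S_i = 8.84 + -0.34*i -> [8.84, 8.5, 8.16, 7.82, 7.48]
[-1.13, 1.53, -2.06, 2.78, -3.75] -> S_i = -1.13*(-1.35)^i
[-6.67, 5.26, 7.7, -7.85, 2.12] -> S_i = Random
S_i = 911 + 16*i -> [911, 927, 943, 959, 975]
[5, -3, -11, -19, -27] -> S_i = 5 + -8*i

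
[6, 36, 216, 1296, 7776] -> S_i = 6*6^i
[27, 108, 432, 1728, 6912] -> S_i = 27*4^i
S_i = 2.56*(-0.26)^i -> [2.56, -0.67, 0.17, -0.04, 0.01]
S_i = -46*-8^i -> [-46, 368, -2944, 23552, -188416]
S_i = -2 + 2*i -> [-2, 0, 2, 4, 6]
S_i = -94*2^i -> [-94, -188, -376, -752, -1504]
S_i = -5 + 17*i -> [-5, 12, 29, 46, 63]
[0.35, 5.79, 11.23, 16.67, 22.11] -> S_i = 0.35 + 5.44*i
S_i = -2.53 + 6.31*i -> [-2.53, 3.78, 10.09, 16.4, 22.71]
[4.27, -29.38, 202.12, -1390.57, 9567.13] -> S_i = 4.27*(-6.88)^i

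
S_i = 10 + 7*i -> [10, 17, 24, 31, 38]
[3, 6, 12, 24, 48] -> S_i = 3*2^i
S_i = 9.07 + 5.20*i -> [9.07, 14.27, 19.47, 24.67, 29.87]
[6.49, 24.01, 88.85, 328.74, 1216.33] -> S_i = 6.49*3.70^i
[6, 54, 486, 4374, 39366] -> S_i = 6*9^i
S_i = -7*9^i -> [-7, -63, -567, -5103, -45927]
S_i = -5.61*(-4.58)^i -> [-5.61, 25.69, -117.68, 538.96, -2468.45]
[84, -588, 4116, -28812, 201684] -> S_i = 84*-7^i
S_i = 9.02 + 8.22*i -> [9.02, 17.24, 25.46, 33.68, 41.9]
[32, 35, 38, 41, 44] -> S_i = 32 + 3*i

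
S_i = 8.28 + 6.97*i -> [8.28, 15.25, 22.22, 29.19, 36.16]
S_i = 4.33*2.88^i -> [4.33, 12.47, 35.91, 103.43, 297.89]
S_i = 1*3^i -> [1, 3, 9, 27, 81]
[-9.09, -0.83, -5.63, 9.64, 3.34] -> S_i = Random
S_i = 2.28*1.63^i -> [2.28, 3.72, 6.06, 9.87, 16.09]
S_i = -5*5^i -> [-5, -25, -125, -625, -3125]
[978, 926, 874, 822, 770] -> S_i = 978 + -52*i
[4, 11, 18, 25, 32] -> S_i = 4 + 7*i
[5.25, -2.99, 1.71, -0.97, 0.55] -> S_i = 5.25*(-0.57)^i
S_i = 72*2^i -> [72, 144, 288, 576, 1152]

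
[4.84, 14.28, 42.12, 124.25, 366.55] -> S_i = 4.84*2.95^i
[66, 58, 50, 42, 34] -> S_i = 66 + -8*i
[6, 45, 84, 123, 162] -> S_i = 6 + 39*i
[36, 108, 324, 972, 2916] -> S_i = 36*3^i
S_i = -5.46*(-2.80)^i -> [-5.46, 15.29, -42.81, 119.86, -335.6]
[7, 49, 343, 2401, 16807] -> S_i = 7*7^i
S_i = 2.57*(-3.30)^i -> [2.57, -8.48, 27.99, -92.36, 304.78]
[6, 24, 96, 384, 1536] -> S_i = 6*4^i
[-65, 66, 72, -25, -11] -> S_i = Random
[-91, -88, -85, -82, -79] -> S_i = -91 + 3*i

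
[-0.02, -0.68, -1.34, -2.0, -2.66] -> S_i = -0.02 + -0.66*i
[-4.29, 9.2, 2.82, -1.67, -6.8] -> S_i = Random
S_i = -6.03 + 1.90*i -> [-6.03, -4.13, -2.23, -0.33, 1.57]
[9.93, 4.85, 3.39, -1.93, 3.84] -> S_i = Random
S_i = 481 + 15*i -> [481, 496, 511, 526, 541]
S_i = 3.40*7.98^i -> [3.4, 27.13, 216.51, 1727.78, 13787.66]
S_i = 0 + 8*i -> [0, 8, 16, 24, 32]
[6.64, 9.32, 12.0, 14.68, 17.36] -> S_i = 6.64 + 2.68*i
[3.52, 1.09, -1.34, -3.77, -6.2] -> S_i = 3.52 + -2.43*i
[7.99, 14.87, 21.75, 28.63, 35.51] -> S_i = 7.99 + 6.88*i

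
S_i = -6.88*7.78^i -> [-6.88, -53.53, -416.44, -3239.87, -25206.17]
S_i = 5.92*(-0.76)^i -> [5.92, -4.5, 3.42, -2.6, 1.98]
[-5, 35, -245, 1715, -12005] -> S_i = -5*-7^i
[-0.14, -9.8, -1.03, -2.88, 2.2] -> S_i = Random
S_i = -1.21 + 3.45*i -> [-1.21, 2.24, 5.69, 9.14, 12.59]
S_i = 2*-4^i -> [2, -8, 32, -128, 512]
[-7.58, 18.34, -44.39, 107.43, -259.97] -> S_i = -7.58*(-2.42)^i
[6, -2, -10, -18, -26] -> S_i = 6 + -8*i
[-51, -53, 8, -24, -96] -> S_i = Random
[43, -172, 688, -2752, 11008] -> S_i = 43*-4^i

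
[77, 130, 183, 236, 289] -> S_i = 77 + 53*i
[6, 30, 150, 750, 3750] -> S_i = 6*5^i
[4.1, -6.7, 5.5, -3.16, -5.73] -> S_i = Random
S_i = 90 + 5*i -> [90, 95, 100, 105, 110]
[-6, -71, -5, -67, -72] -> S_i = Random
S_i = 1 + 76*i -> [1, 77, 153, 229, 305]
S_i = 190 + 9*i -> [190, 199, 208, 217, 226]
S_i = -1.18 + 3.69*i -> [-1.18, 2.51, 6.2, 9.89, 13.58]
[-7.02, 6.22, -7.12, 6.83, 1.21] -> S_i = Random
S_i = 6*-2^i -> [6, -12, 24, -48, 96]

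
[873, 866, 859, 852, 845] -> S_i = 873 + -7*i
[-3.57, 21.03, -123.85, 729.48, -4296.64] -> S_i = -3.57*(-5.89)^i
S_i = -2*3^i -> [-2, -6, -18, -54, -162]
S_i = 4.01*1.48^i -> [4.01, 5.93, 8.78, 13.0, 19.24]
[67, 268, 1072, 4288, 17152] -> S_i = 67*4^i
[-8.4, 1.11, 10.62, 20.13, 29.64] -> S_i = -8.40 + 9.51*i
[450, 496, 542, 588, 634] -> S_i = 450 + 46*i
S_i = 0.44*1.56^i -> [0.44, 0.69, 1.07, 1.67, 2.61]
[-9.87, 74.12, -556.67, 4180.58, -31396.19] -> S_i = -9.87*(-7.51)^i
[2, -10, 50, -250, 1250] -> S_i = 2*-5^i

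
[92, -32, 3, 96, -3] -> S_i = Random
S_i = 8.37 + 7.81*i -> [8.37, 16.18, 23.99, 31.8, 39.61]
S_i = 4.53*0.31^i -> [4.53, 1.4, 0.44, 0.13, 0.04]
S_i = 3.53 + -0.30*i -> [3.53, 3.23, 2.93, 2.63, 2.33]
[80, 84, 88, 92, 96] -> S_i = 80 + 4*i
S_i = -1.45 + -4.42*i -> [-1.45, -5.87, -10.29, -14.71, -19.13]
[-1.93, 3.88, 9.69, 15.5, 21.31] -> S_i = -1.93 + 5.81*i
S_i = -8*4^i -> [-8, -32, -128, -512, -2048]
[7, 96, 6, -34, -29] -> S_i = Random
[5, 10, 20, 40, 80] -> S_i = 5*2^i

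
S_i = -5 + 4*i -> [-5, -1, 3, 7, 11]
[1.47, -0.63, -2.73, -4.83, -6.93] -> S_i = 1.47 + -2.10*i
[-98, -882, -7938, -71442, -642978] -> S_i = -98*9^i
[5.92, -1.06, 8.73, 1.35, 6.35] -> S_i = Random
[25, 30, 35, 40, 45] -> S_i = 25 + 5*i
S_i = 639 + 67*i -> [639, 706, 773, 840, 907]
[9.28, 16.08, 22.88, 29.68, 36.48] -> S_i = 9.28 + 6.80*i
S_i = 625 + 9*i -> [625, 634, 643, 652, 661]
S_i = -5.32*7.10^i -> [-5.32, -37.77, -268.18, -1904.09, -13519.01]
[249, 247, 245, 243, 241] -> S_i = 249 + -2*i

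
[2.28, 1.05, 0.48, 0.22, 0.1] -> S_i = 2.28*0.46^i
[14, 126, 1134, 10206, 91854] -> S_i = 14*9^i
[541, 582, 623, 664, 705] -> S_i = 541 + 41*i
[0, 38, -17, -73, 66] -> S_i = Random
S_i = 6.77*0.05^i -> [6.77, 0.34, 0.02, 0.0, 0.0]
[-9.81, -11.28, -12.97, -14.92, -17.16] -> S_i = -9.81*1.15^i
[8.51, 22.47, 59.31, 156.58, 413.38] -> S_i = 8.51*2.64^i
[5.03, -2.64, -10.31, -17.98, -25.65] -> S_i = 5.03 + -7.67*i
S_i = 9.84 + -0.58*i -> [9.84, 9.26, 8.68, 8.1, 7.52]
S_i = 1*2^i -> [1, 2, 4, 8, 16]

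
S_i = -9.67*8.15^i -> [-9.67, -78.81, -642.31, -5234.79, -42663.54]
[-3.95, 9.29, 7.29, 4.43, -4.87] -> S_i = Random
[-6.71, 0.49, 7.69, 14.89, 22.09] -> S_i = -6.71 + 7.20*i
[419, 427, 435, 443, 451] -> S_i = 419 + 8*i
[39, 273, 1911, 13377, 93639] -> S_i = 39*7^i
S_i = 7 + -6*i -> [7, 1, -5, -11, -17]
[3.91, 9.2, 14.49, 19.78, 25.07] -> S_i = 3.91 + 5.29*i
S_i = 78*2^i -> [78, 156, 312, 624, 1248]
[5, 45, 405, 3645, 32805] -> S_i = 5*9^i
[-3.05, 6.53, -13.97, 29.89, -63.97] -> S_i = -3.05*(-2.14)^i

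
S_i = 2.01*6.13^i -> [2.01, 12.32, 75.53, 463.0, 2838.17]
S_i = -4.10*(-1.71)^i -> [-4.1, 7.01, -11.99, 20.5, -35.06]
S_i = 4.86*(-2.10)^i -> [4.86, -10.21, 21.43, -45.01, 94.52]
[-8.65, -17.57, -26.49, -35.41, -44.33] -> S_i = -8.65 + -8.92*i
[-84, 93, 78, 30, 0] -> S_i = Random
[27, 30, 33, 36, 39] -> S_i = 27 + 3*i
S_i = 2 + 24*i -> [2, 26, 50, 74, 98]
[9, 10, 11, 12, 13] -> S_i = 9 + 1*i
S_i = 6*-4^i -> [6, -24, 96, -384, 1536]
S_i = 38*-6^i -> [38, -228, 1368, -8208, 49248]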